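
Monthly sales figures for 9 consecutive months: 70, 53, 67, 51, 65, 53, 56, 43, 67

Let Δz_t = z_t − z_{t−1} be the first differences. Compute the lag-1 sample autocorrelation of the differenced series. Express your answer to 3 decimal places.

-0.679

First differences Δz: -17, 14, -16, 14, -12, 3, -13, 24
Mean of differences = -0.3750
Numerator Σ(Δz_t−Δz̄)(Δz_{t+1}−Δz̄) = -1244.8906
Denominator Σ(Δz_t−Δz̄)² = 1833.8750
r_1(Δz) = -1244.8906 / 1833.8750 = -0.679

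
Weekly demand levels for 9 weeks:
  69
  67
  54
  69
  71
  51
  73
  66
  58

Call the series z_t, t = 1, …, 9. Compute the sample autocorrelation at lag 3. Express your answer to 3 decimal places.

0.629

Mean z̄ = (69 + 67 + 54 + 69 + 71 + 51 + 73 + 66 + 58)/9 = 64.2222
Numerator Σ_{t=1}^{6}(z_t−z̄)(z_{t+3}−z̄) = 313.0741
Denominator Σ(z_t−z̄)² = 497.5556
r_3 = 313.0741 / 497.5556 = 0.629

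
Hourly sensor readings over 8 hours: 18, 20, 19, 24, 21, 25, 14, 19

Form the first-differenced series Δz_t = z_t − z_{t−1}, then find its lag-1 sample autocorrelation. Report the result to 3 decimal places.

First differences Δz: 2, -1, 5, -3, 4, -11, 5
Mean of differences = 0.1429
Numerator Σ(Δz_t−Δz̄)(Δz_{t+1}−Δz̄) = -132.1633
Denominator Σ(Δz_t−Δz̄)² = 200.8571
r_1(Δz) = -132.1633 / 200.8571 = -0.658

-0.658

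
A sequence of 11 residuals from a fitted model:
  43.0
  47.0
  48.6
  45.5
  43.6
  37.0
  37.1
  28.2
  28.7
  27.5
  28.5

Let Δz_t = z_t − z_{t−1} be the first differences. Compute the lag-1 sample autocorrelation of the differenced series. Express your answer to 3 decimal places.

First differences Δz: 4.0, 1.6, -3.1, -1.9, -6.6, 0.1, -8.9, 0.5, -1.2, 1.0
Mean of differences = -1.4500
Numerator Σ(Δz_t−Δz̄)(Δz_{t+1}−Δz̄) = -18.3075
Denominator Σ(Δz_t−Δz̄)² = 136.2250
r_1(Δz) = -18.3075 / 136.2250 = -0.134

-0.134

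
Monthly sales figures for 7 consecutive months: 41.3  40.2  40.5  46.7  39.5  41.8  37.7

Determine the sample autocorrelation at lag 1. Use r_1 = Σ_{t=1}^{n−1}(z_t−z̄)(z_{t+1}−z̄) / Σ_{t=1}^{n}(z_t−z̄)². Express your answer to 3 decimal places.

Mean z̄ = (41.3 + 40.2 + 40.5 + 46.7 + 39.5 + 41.8 + 37.7)/7 = 41.1000
Deviations from mean: 0.2000, -0.9000, -0.6000, 5.6000, -1.6000, 0.7000, -3.4000
Σ(z_t−z̄)(z_{t+1}−z̄) = (-0.1800) + (0.5400) + (-3.3600) + (-8.9600) + (-1.1200) + (-2.3800) = -15.4600
Denominator Σ(z_t−z̄)² = 47.1800
r_1 = -15.4600 / 47.1800 = -0.328

-0.328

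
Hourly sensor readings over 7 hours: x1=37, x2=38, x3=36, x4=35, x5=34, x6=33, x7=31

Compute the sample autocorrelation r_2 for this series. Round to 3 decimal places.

0.142

Mean x̄ = (37 + 38 + 36 + 35 + 34 + 33 + 31)/7 = 34.8571
Deviations from mean: 2.1429, 3.1429, 1.1429, 0.1429, -0.8571, -1.8571, -3.8571
Σ(x_t−x̄)(x_{t+2}−x̄) = (2.4490) + (0.4490) + (-0.9796) + (-0.2653) + (3.3061) = 4.9592
Denominator Σ(x_t−x̄)² = 34.8571
r_2 = 4.9592 / 34.8571 = 0.142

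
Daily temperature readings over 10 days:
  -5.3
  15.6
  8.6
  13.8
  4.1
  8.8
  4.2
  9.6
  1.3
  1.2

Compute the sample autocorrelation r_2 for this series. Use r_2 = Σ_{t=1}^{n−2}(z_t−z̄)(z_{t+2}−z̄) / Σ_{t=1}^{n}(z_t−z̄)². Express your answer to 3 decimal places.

0.179

Mean z̄ = (-5.3 + 15.6 + 8.6 + 13.8 + 4.1 + 8.8 + 4.2 + 9.6 + 1.3 + 1.2)/10 = 6.1900
Numerator Σ_{t=1}^{8}(z_t−z̄)(z_{t+2}−z̄) = 64.5188
Denominator Σ(z_t−z̄)² = 359.8690
r_2 = 64.5188 / 359.8690 = 0.179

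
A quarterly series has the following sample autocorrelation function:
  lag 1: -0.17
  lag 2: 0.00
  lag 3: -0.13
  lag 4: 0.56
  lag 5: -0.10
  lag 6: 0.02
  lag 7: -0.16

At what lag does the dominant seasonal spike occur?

The largest autocorrelation is r_4 = 0.56; the remaining lags stay at or below 0.02.
The dominant spike at lag 4 indicates a seasonal period of 4.

4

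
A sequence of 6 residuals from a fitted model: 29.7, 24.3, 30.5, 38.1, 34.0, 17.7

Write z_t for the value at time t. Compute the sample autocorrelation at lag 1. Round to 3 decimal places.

Mean z̄ = (29.7 + 24.3 + 30.5 + 38.1 + 34.0 + 17.7)/6 = 29.0500
Deviations from mean: 0.6500, -4.7500, 1.4500, 9.0500, 4.9500, -11.3500
Numerator Σ_{t=1}^{5}(z_t−z̄)(z_{t+1}−z̄) = -8.2375
Denominator Σ(z_t−z̄)² = 260.3150
r_1 = -8.2375 / 260.3150 = -0.032

-0.032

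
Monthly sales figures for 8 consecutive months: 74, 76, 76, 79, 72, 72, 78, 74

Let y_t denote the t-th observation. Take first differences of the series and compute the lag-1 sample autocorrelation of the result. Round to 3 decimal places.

First differences Δy: 2, 0, 3, -7, 0, 6, -4
Mean of differences = 0.0000
Numerator Σ(Δy_t−Δȳ)(Δy_{t+1}−Δȳ) = -45.0000
Denominator Σ(Δy_t−Δȳ)² = 114.0000
r_1(Δy) = -45.0000 / 114.0000 = -0.395

-0.395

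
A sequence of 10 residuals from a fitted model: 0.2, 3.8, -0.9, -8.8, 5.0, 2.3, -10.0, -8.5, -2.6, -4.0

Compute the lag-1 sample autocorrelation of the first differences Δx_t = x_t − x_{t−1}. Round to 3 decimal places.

First differences Δx: 3.6, -4.7, -7.9, 13.8, -2.7, -12.3, 1.5, 5.9, -1.4
Mean of differences = -0.4667
Numerator Σ(Δx_t−Δx̄)(Δx_{t+1}−Δx̄) = -113.9244
Denominator Σ(Δx_t−Δx̄)² = 483.5400
r_1(Δx) = -113.9244 / 483.5400 = -0.236

-0.236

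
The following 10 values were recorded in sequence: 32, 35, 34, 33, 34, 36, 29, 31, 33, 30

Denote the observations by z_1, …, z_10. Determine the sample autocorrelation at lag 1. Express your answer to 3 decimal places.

-0.018

Mean z̄ = (32 + 35 + 34 + 33 + 34 + 36 + 29 + 31 + 33 + 30)/10 = 32.7000
Numerator Σ_{t=1}^{9}(z_t−z̄)(z_{t+1}−z̄) = -0.7900
Denominator Σ(z_t−z̄)² = 44.1000
r_1 = -0.7900 / 44.1000 = -0.018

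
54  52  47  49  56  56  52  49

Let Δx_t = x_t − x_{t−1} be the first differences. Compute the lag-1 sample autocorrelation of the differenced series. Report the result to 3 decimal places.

0.246

First differences Δx: -2, -5, 2, 7, 0, -4, -3
Mean of differences = -0.7143
Numerator Σ(Δx_t−Δx̄)(Δx_{t+1}−Δx̄) = 25.4898
Denominator Σ(Δx_t−Δx̄)² = 103.4286
r_1(Δx) = 25.4898 / 103.4286 = 0.246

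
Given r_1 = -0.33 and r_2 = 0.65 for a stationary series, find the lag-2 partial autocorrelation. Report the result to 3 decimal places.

0.607

φ_{22} = (r_2 − r_1²) / (1 − r_1²)
r_1² = (-0.33)² = 0.1089
Numerator = 0.65 − 0.1089 = 0.5411; denominator = 1 − 0.1089 = 0.8911
φ_{22} = 0.5411 / 0.8911 = 0.607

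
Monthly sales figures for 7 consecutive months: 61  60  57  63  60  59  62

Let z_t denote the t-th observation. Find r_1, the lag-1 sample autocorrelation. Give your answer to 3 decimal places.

-0.461

Mean z̄ = (61 + 60 + 57 + 63 + 60 + 59 + 62)/7 = 60.2857
Deviations from mean: 0.7143, -0.2857, -3.2857, 2.7143, -0.2857, -1.2857, 1.7143
Σ(z_t−z̄)(z_{t+1}−z̄) = (-0.2041) + (0.9388) + (-8.9184) + (-0.7755) + (0.3673) + (-2.2041) = -10.7959
Denominator Σ(z_t−z̄)² = 23.4286
r_1 = -10.7959 / 23.4286 = -0.461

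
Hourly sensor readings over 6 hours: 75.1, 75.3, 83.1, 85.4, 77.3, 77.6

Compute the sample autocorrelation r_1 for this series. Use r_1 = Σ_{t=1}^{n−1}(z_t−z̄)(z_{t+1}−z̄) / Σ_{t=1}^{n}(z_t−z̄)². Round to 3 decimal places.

Mean z̄ = (75.1 + 75.3 + 83.1 + 85.4 + 77.3 + 77.6)/6 = 78.9667
Deviations from mean: -3.8667, -3.6667, 4.1333, 6.4333, -1.6667, -1.3667
Σ(z_t−z̄)(z_{t+1}−z̄) = (14.1778) + (-15.1556) + (26.5911) + (-10.7222) + (2.2778) = 17.1689
Denominator Σ(z_t−z̄)² = 91.5133
r_1 = 17.1689 / 91.5133 = 0.188

0.188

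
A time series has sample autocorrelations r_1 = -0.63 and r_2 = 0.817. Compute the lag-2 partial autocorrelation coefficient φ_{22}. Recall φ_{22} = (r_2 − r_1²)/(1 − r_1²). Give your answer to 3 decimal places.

φ_{22} = (r_2 − r_1²) / (1 − r_1²)
r_1² = (-0.63)² = 0.3969
Numerator = 0.817 − 0.3969 = 0.4201; denominator = 1 − 0.3969 = 0.6031
φ_{22} = 0.4201 / 0.6031 = 0.697

0.697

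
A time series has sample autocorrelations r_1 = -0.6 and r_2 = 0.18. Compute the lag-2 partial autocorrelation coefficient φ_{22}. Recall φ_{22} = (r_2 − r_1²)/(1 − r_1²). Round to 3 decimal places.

-0.281

φ_{22} = (r_2 − r_1²) / (1 − r_1²)
r_1² = (-0.6)² = 0.36
Numerator = 0.18 − 0.3600 = -0.1800; denominator = 1 − 0.3600 = 0.6400
φ_{22} = -0.1800 / 0.6400 = -0.281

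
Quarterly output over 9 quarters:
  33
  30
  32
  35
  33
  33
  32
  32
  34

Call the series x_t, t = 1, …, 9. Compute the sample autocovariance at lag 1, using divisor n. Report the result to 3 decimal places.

Mean x̄ = (33 + 30 + 32 + 35 + 33 + 33 + 32 + 32 + 34)/9 = 32.6667
Σ_{t=1}^{8}(x_t−x̄)(x_{t+1}−x̄) = -0.4444
γ_1 = -0.4444 / 9 = -0.049

-0.049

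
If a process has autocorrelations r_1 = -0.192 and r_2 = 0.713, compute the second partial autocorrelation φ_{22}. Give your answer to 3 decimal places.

0.702

φ_{22} = (r_2 − r_1²) / (1 − r_1²)
r_1² = (-0.192)² = 0.036864
Numerator = 0.713 − 0.0369 = 0.6761; denominator = 1 − 0.0369 = 0.9631
φ_{22} = 0.6761 / 0.9631 = 0.702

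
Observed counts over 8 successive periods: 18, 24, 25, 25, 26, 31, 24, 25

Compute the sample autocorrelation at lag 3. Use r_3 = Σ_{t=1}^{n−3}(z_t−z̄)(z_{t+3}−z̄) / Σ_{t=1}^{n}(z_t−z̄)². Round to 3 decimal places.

-0.011

Mean z̄ = (18 + 24 + 25 + 25 + 26 + 31 + 24 + 25)/8 = 24.7500
Deviations from mean: -6.7500, -0.7500, 0.2500, 0.2500, 1.2500, 6.2500, -0.7500, 0.2500
Σ(z_t−z̄)(z_{t+3}−z̄) = (-1.6875) + (-0.9375) + (1.5625) + (-0.1875) + (0.3125) = -0.9375
Denominator Σ(z_t−z̄)² = 87.5000
r_3 = -0.9375 / 87.5000 = -0.011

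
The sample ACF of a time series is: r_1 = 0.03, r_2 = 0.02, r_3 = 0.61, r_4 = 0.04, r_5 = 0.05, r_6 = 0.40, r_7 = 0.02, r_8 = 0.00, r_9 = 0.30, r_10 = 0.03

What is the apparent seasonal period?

3

The largest autocorrelation is r_3 = 0.61, with weaker echoes at lags 6 (0.40) and 9 (0.30); the remaining lags stay at or below 0.05.
The dominant spike at lag 3 indicates a seasonal period of 3.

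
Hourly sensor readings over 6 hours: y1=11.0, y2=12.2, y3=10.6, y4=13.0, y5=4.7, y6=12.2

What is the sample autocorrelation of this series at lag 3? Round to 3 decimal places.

-0.185

Mean ȳ = (11.0 + 12.2 + 10.6 + 13.0 + 4.7 + 12.2)/6 = 10.6167
Numerator Σ_{t=1}^{3}(y_t−ȳ)(y_{t+3}−ȳ) = -8.4808
Denominator Σ(y_t−ȳ)² = 45.8483
r_3 = -8.4808 / 45.8483 = -0.185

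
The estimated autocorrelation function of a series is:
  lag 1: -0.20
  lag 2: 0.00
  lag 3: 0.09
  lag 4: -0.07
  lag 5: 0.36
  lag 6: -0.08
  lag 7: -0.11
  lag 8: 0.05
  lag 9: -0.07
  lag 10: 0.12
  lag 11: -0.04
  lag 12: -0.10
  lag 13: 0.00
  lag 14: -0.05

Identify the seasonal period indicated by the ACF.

5

The largest autocorrelation is r_5 = 0.36; the remaining lags stay at or below 0.12.
The dominant spike at lag 5 indicates a seasonal period of 5.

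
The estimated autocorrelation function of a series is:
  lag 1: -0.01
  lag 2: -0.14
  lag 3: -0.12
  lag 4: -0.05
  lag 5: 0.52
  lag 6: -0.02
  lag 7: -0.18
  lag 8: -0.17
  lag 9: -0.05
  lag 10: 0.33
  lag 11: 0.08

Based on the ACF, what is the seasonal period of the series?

5

The largest autocorrelation is r_5 = 0.52, with a weaker echo at lag 10 (0.33); the remaining lags stay at or below 0.08.
The dominant spike at lag 5 indicates a seasonal period of 5.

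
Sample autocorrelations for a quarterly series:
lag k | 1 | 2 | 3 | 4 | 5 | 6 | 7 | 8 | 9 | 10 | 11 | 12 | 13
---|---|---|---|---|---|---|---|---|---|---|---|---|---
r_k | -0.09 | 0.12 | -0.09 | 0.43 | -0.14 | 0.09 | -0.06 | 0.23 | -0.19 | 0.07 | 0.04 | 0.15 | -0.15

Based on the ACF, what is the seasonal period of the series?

4

The largest autocorrelation is r_4 = 0.43, with weaker echoes at lags 8 (0.23) and 12 (0.15); the remaining lags stay at or below 0.12.
The dominant spike at lag 4 indicates a seasonal period of 4.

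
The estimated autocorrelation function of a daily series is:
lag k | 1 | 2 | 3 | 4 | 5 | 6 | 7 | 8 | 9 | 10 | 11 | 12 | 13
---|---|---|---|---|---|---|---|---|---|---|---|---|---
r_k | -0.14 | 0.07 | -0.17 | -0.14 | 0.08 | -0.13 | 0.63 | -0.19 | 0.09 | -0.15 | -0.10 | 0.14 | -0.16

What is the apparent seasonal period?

The largest autocorrelation is r_7 = 0.63; the remaining lags stay at or below 0.14.
The dominant spike at lag 7 indicates a seasonal period of 7.

7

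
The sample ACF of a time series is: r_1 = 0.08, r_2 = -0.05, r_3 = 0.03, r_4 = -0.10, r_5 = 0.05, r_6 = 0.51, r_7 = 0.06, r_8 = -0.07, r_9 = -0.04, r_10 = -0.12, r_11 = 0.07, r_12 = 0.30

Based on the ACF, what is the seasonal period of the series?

The largest autocorrelation is r_6 = 0.51, with a weaker echo at lag 12 (0.30); the remaining lags stay at or below 0.08.
The dominant spike at lag 6 indicates a seasonal period of 6.

6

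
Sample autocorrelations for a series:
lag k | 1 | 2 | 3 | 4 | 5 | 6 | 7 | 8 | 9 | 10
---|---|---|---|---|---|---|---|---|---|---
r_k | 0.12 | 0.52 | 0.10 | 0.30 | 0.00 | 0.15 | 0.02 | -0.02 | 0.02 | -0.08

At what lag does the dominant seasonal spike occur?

The largest autocorrelation is r_2 = 0.52, with weaker echoes at lags 4 (0.30) and 6 (0.15); the remaining lags stay at or below 0.12.
The dominant spike at lag 2 indicates a seasonal period of 2.

2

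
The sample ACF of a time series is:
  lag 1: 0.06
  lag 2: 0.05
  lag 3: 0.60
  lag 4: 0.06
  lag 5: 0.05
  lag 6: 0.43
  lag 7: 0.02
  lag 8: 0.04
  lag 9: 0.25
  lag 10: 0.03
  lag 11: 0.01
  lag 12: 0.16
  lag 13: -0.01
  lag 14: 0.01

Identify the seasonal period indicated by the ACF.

3

The largest autocorrelation is r_3 = 0.60, with weaker echoes at lags 6 (0.43), 9 (0.25) and 12 (0.16); the remaining lags stay at or below 0.06.
The dominant spike at lag 3 indicates a seasonal period of 3.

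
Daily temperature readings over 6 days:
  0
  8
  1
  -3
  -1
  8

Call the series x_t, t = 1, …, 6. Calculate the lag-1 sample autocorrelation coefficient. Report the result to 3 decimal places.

-0.140

Mean x̄ = (0 + 8 + 1 − 3 − 1 + 8)/6 = 2.1667
Deviations from mean: -2.1667, 5.8333, -1.1667, -5.1667, -3.1667, 5.8333
Numerator Σ_{t=1}^{5}(x_t−x̄)(x_{t+1}−x̄) = -15.5278
Denominator Σ(x_t−x̄)² = 110.8333
r_1 = -15.5278 / 110.8333 = -0.140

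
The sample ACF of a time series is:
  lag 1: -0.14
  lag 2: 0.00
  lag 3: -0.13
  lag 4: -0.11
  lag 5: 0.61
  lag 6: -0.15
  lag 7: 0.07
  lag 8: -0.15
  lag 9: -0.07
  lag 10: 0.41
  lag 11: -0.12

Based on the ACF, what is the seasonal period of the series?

The largest autocorrelation is r_5 = 0.61, with a weaker echo at lag 10 (0.41); the remaining lags stay at or below 0.07.
The dominant spike at lag 5 indicates a seasonal period of 5.

5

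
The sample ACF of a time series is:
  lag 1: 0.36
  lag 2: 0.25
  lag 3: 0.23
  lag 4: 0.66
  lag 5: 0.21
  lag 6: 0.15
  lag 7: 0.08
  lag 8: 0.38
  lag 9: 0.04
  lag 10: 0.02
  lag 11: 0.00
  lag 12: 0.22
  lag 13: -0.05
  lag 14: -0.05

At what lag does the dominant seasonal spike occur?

The largest autocorrelation is r_4 = 0.66, with a weaker echo at lag 8 (0.38); the remaining lags stay at or below 0.36. The elevated value at lag 1 (0.36), dropping to 0.25 at lag 2, reflects decaying short-term dependence rather than seasonality.
The dominant spike at lag 4 indicates a seasonal period of 4.

4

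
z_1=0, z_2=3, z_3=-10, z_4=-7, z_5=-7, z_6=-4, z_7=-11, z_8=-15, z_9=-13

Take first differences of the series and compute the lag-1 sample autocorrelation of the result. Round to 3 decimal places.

First differences Δz: 3, -13, 3, 0, 3, -7, -4, 2
Mean of differences = -1.6250
Numerator Σ(Δz_t−Δz̄)(Δz_{t+1}−Δz̄) = -110.8906
Denominator Σ(Δz_t−Δz̄)² = 243.8750
r_1(Δz) = -110.8906 / 243.8750 = -0.455

-0.455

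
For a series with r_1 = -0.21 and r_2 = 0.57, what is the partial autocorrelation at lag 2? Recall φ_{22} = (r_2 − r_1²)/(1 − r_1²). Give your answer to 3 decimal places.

φ_{22} = (r_2 − r_1²) / (1 − r_1²)
r_1² = (-0.21)² = 0.0441
Numerator = 0.57 − 0.0441 = 0.5259; denominator = 1 − 0.0441 = 0.9559
φ_{22} = 0.5259 / 0.9559 = 0.550

0.550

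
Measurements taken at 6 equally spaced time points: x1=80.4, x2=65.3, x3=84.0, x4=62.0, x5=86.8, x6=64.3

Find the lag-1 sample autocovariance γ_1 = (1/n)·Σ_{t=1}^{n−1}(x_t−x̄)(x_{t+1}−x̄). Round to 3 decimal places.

Mean x̄ = (80.4 + 65.3 + 84.0 + 62.0 + 86.8 + 64.3)/6 = 73.8000
Σ_{t=1}^{5}(x_t−x̄)(x_{t+1}−x̄) = -540.0600
γ_1 = -540.0600 / 6 = -90.010

-90.010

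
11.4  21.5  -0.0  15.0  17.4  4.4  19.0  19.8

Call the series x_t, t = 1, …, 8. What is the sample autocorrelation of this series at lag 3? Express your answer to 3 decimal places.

0.436

Mean x̄ = (11.4 + 21.5 − 0.0 + 15.0 + 17.4 + 4.4 + 19.0 + 19.8)/8 = 13.5625
Deviations from mean: -2.1625, 7.9375, -13.5625, 1.4375, 3.8375, -9.1625, 5.4375, 6.2375
Σ(x_t−x̄)(x_{t+3}−x̄) = (-3.1086) + (30.4602) + (124.2664) + (7.8164) + (23.9364) = 183.3708
Denominator Σ(x_t−x̄)² = 420.8388
r_3 = 183.3708 / 420.8388 = 0.436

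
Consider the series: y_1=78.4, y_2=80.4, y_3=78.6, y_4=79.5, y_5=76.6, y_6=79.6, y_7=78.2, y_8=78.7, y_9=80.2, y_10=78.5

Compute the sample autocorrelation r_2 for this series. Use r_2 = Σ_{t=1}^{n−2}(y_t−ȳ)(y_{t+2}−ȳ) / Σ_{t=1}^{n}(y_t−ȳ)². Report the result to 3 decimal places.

Mean ȳ = (78.4 + 80.4 + 78.6 + 79.5 + 76.6 + 79.6 + 78.2 + 78.7 + 80.2 + 78.5)/10 = 78.8700
Numerator Σ_{t=1}^{8}(y_t−ȳ)(y_{t+2}−ȳ) = 2.7322
Denominator Σ(y_t−ȳ)² = 11.1010
r_2 = 2.7322 / 11.1010 = 0.246

0.246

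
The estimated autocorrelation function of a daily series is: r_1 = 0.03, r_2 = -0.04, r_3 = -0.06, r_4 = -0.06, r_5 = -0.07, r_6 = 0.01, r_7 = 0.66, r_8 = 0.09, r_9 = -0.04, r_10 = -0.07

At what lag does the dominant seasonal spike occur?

The largest autocorrelation is r_7 = 0.66; the remaining lags stay at or below 0.09.
The dominant spike at lag 7 indicates a seasonal period of 7.

7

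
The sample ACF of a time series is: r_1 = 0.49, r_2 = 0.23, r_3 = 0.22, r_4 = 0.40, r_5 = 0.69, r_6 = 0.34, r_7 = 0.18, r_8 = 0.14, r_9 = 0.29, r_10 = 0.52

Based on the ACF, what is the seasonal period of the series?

The largest autocorrelation is r_5 = 0.69, with a weaker echo at lag 10 (0.52); the remaining lags stay at or below 0.49. The elevated value at lag 1 (0.49), dropping to 0.23 at lag 2, reflects decaying short-term dependence rather than seasonality.
The dominant spike at lag 5 indicates a seasonal period of 5.

5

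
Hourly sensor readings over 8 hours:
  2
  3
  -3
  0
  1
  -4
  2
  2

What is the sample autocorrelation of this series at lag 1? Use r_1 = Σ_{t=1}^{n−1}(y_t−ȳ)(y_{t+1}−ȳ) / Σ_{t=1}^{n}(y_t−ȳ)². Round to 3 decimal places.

-0.235

Mean ȳ = (2 + 3 − 3 + 0 + 1 − 4 + 2 + 2)/8 = 0.3750
Deviations from mean: 1.6250, 2.6250, -3.3750, -0.3750, 0.6250, -4.3750, 1.6250, 1.6250
Numerator Σ_{t=1}^{7}(y_t−ȳ)(y_{t+1}−ȳ) = -10.7656
Denominator Σ(y_t−ȳ)² = 45.8750
r_1 = -10.7656 / 45.8750 = -0.235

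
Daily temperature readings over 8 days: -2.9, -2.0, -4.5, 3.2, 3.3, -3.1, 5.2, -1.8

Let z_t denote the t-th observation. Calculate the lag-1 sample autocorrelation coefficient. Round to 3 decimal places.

Mean z̄ = (-2.9 − 2.0 − 4.5 + 3.2 + 3.3 − 3.1 + 5.2 − 1.8)/8 = -0.3250
Deviations from mean: -2.5750, -1.6750, -4.1750, 3.5250, 3.6250, -2.7750, 5.5250, -1.4750
Numerator Σ_{t=1}^{7}(z_t−z̄)(z_{t+1}−z̄) = -24.1731
Denominator Σ(z_t−z̄)² = 92.8350
r_1 = -24.1731 / 92.8350 = -0.260

-0.260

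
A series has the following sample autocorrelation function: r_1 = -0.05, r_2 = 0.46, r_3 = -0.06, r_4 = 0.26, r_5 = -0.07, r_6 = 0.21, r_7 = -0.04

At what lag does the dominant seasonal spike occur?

The largest autocorrelation is r_2 = 0.46, with weaker echoes at lags 4 (0.26) and 6 (0.21); the remaining lags stay at or below -0.04.
The dominant spike at lag 2 indicates a seasonal period of 2.

2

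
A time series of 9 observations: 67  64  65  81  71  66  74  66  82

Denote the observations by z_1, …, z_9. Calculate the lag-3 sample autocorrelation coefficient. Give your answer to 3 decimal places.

-0.089

Mean z̄ = (67 + 64 + 65 + 81 + 71 + 66 + 74 + 66 + 82)/9 = 70.6667
Σ(z_t−z̄)(z_{t+3}−z̄) = (-37.8889) + (-2.2222) + (26.4444) + (34.4444) + (-1.5556) + (-52.8889) = -33.6667
Denominator Σ(z_t−z̄)² = 380.0000
r_3 = -33.6667 / 380.0000 = -0.089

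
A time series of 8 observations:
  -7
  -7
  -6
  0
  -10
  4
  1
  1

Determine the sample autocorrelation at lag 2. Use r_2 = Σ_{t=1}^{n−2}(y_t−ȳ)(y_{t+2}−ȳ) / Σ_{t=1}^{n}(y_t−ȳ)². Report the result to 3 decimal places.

Mean ȳ = (-7 − 7 − 6 + 0 − 10 + 4 + 1 + 1)/8 = -3.0000
Deviations from mean: -4.0000, -4.0000, -3.0000, 3.0000, -7.0000, 7.0000, 4.0000, 4.0000
Σ(y_t−ȳ)(y_{t+2}−ȳ) = (12.0000) + (-12.0000) + (21.0000) + (21.0000) + (-28.0000) + (28.0000) = 42.0000
Denominator Σ(y_t−ȳ)² = 180.0000
r_2 = 42.0000 / 180.0000 = 0.233

0.233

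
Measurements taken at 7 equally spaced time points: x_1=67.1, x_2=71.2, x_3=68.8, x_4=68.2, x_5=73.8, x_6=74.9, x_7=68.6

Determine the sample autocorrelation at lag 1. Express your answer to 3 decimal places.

-0.010

Mean x̄ = (67.1 + 71.2 + 68.8 + 68.2 + 73.8 + 74.9 + 68.6)/7 = 70.3714
Σ(x_t−x̄)(x_{t+1}−x̄) = (-2.7106) + (-1.3020) + (3.4122) + (-7.4449) + (15.5265) + (-8.0220) = -0.5408
Denominator Σ(x_t−x̄)² = 53.9743
r_1 = -0.5408 / 53.9743 = -0.010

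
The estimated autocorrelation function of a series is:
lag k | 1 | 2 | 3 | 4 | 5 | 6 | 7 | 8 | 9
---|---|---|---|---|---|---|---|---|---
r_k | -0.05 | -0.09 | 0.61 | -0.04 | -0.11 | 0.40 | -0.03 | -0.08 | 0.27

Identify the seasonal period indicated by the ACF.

The largest autocorrelation is r_3 = 0.61, with weaker echoes at lags 6 (0.40) and 9 (0.27); the remaining lags stay at or below -0.03.
The dominant spike at lag 3 indicates a seasonal period of 3.

3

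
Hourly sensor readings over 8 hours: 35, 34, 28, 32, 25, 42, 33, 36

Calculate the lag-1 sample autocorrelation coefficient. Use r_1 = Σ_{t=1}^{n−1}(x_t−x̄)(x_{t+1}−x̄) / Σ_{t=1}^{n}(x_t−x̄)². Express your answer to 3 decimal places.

Mean x̄ = (35 + 34 + 28 + 32 + 25 + 42 + 33 + 36)/8 = 33.1250
Deviations from mean: 1.8750, 0.8750, -5.1250, -1.1250, -8.1250, 8.8750, -0.1250, 2.8750
Numerator Σ_{t=1}^{7}(x_t−x̄)(x_{t+1}−x̄) = -61.5156
Denominator Σ(x_t−x̄)² = 184.8750
r_1 = -61.5156 / 184.8750 = -0.333

-0.333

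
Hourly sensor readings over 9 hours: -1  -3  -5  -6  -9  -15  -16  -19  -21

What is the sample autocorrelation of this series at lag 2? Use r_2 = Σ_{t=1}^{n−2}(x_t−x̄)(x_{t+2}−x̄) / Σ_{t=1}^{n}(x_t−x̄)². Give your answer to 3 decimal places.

0.374

Mean x̄ = (-1 − 3 − 5 − 6 − 9 − 15 − 16 − 19 − 21)/9 = -10.5556
Σ(x_t−x̄)(x_{t+2}−x̄) = (53.0864) + (34.4198) + (8.6420) + (-20.2469) + (-8.4691) + (37.5309) + (56.8642) = 161.8272
Denominator Σ(x_t−x̄)² = 432.2222
r_2 = 161.8272 / 432.2222 = 0.374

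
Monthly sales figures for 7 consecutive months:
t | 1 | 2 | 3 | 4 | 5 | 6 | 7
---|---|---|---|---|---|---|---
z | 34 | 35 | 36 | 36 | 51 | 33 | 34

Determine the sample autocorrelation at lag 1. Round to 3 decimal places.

-0.208

Mean z̄ = (34 + 35 + 36 + 36 + 51 + 33 + 34)/7 = 37.0000
Deviations from mean: -3.0000, -2.0000, -1.0000, -1.0000, 14.0000, -4.0000, -3.0000
Σ(z_t−z̄)(z_{t+1}−z̄) = (6.0000) + (2.0000) + (1.0000) + (-14.0000) + (-56.0000) + (12.0000) = -49.0000
Denominator Σ(z_t−z̄)² = 236.0000
r_1 = -49.0000 / 236.0000 = -0.208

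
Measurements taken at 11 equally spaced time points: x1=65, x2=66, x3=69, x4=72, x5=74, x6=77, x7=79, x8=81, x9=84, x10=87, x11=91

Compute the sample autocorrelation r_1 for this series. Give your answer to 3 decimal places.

0.715

Mean x̄ = (65 + 66 + 69 + 72 + 74 + 77 + 79 + 81 + 84 + 87 + 91)/11 = 76.8182
Numerator Σ_{t=1}^{10}(x_t−x̄)(x_{t+1}−x̄) = 520.2397
Denominator Σ(x_t−x̄)² = 727.6364
r_1 = 520.2397 / 727.6364 = 0.715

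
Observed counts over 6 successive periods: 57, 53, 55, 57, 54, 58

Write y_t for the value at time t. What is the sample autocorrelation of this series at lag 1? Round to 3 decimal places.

Mean ȳ = (57 + 53 + 55 + 57 + 54 + 58)/6 = 55.6667
Deviations from mean: 1.3333, -2.6667, -0.6667, 1.3333, -1.6667, 2.3333
Numerator Σ_{t=1}^{5}(y_t−ȳ)(y_{t+1}−ȳ) = -8.7778
Denominator Σ(y_t−ȳ)² = 19.3333
r_1 = -8.7778 / 19.3333 = -0.454

-0.454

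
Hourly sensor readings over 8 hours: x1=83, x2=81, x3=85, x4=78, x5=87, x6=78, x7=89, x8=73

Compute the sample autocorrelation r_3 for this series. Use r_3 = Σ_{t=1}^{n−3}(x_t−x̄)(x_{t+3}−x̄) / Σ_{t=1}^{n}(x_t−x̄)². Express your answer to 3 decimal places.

-0.476

Mean x̄ = (83 + 81 + 85 + 78 + 87 + 78 + 89 + 73)/8 = 81.7500
Deviations from mean: 1.2500, -0.7500, 3.2500, -3.7500, 5.2500, -3.7500, 7.2500, -8.7500
Numerator Σ_{t=1}^{5}(x_t−x̄)(x_{t+3}−x̄) = -93.9375
Denominator Σ(x_t−x̄)² = 197.5000
r_3 = -93.9375 / 197.5000 = -0.476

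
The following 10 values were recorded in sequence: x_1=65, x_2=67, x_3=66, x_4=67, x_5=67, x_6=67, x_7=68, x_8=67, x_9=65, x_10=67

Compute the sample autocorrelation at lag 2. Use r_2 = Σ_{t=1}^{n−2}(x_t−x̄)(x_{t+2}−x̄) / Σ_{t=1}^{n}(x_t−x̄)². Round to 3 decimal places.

Mean x̄ = (65 + 67 + 66 + 67 + 67 + 67 + 68 + 67 + 65 + 67)/10 = 66.6000
Numerator Σ_{t=1}^{8}(x_t−x̄)(x_{t+2}−x̄) = -0.3200
Denominator Σ(x_t−x̄)² = 8.4000
r_2 = -0.3200 / 8.4000 = -0.038

-0.038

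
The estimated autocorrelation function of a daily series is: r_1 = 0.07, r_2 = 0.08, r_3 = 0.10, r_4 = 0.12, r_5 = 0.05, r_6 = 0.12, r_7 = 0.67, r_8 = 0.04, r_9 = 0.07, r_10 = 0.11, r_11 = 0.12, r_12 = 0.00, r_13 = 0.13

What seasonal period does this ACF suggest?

7

The largest autocorrelation is r_7 = 0.67; the remaining lags stay at or below 0.13.
The dominant spike at lag 7 indicates a seasonal period of 7.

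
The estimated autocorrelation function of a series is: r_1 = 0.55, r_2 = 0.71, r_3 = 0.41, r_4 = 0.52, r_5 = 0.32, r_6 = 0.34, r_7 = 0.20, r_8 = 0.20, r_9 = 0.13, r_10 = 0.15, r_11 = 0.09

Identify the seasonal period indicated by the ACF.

2

The largest autocorrelation is r_2 = 0.71; the remaining lags stay at or below 0.55.
The dominant spike at lag 2 indicates a seasonal period of 2.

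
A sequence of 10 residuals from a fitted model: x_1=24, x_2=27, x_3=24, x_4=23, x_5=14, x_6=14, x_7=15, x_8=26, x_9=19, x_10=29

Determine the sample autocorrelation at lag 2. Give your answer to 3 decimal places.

0.175

Mean x̄ = (24 + 27 + 24 + 23 + 14 + 14 + 15 + 26 + 19 + 29)/10 = 21.5000
Numerator Σ_{t=1}^{8}(x_t−x̄)(x_{t+2}−x̄) = 49.5000
Denominator Σ(x_t−x̄)² = 282.5000
r_2 = 49.5000 / 282.5000 = 0.175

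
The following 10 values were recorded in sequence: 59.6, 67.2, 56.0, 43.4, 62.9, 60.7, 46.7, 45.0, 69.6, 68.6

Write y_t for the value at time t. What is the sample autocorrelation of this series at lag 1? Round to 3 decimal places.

Mean ȳ = (59.6 + 67.2 + 56.0 + 43.4 + 62.9 + 60.7 + 46.7 + 45.0 + 69.6 + 68.6)/10 = 57.9700
Numerator Σ_{t=1}^{9}(y_t−ȳ)(y_{t+1}−ȳ) = 55.3841
Denominator Σ(y_t−ȳ)² = 879.2610
r_1 = 55.3841 / 879.2610 = 0.063

0.063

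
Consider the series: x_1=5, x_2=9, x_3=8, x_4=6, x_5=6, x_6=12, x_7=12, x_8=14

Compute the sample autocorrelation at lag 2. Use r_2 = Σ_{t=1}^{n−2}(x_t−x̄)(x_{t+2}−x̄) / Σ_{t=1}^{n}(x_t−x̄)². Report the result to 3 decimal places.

0.051

Mean x̄ = (5 + 9 + 8 + 6 + 6 + 12 + 12 + 14)/8 = 9.0000
Σ(x_t−x̄)(x_{t+2}−x̄) = (4.0000) + (0.0000) + (3.0000) + (-9.0000) + (-9.0000) + (15.0000) = 4.0000
Denominator Σ(x_t−x̄)² = 78.0000
r_2 = 4.0000 / 78.0000 = 0.051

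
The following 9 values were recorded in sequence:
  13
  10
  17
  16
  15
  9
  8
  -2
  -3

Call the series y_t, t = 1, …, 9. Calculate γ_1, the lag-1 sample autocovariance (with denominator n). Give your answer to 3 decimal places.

Mean ȳ = (13 + 10 + 17 + 16 + 15 + 9 + 8 − 2 − 3)/9 = 9.2222
Σ_{t=1}^{8}(y_t−ȳ)(y_{t+1}−ȳ) = 250.7284
γ_1 = 250.7284 / 9 = 27.859

27.859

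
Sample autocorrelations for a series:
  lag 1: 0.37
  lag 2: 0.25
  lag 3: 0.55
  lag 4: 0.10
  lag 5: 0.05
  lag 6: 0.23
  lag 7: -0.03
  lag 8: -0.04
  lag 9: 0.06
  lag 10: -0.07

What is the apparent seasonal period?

3

The largest autocorrelation is r_3 = 0.55; the remaining lags stay at or below 0.37. The elevated value at lag 1 (0.37), dropping to 0.25 at lag 2, reflects decaying short-term dependence rather than seasonality.
The dominant spike at lag 3 indicates a seasonal period of 3.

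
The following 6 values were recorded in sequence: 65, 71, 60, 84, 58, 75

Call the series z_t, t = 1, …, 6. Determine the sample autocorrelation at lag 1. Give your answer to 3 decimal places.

Mean z̄ = (65 + 71 + 60 + 84 + 58 + 75)/6 = 68.8333
Σ(z_t−z̄)(z_{t+1}−z̄) = (-8.3056) + (-19.1389) + (-133.9722) + (-164.3056) + (-66.8056) = -392.5278
Denominator Σ(z_t−z̄)² = 482.8333
r_1 = -392.5278 / 482.8333 = -0.813

-0.813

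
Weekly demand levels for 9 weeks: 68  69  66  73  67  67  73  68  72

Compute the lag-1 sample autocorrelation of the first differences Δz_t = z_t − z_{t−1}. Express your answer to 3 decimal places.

-0.681

First differences Δz: 1, -3, 7, -6, 0, 6, -5, 4
Mean of differences = 0.5000
Numerator Σ(Δz_t−Δz̄)(Δz_{t+1}−Δz̄) = -115.7500
Denominator Σ(Δz_t−Δz̄)² = 170.0000
r_1(Δz) = -115.7500 / 170.0000 = -0.681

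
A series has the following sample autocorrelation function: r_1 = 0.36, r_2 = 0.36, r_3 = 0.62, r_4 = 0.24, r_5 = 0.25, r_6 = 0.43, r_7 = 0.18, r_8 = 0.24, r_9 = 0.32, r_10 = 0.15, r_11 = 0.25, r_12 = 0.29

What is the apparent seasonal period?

3

The largest autocorrelation is r_3 = 0.62, with a weaker echo at lag 6 (0.43); the remaining lags stay at or below 0.36.
The dominant spike at lag 3 indicates a seasonal period of 3.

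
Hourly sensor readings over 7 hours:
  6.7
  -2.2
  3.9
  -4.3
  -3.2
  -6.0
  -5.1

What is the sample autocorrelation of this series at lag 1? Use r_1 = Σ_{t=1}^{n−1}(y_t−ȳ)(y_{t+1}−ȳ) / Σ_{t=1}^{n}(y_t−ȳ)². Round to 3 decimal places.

Mean ȳ = (6.7 − 2.2 + 3.9 − 4.3 − 3.2 − 6.0 − 5.1)/7 = -1.4571
Σ(y_t−ȳ)(y_{t+1}−ȳ) = (-6.0596) + (-3.9796) + (-15.2296) + (4.9547) + (7.9176) + (16.5490) = 4.1524
Denominator Σ(y_t−ȳ)² = 140.8171
r_1 = 4.1524 / 140.8171 = 0.029

0.029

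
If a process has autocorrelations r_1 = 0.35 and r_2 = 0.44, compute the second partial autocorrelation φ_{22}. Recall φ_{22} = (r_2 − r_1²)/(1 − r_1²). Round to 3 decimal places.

φ_{22} = (r_2 − r_1²) / (1 − r_1²)
r_1² = (0.35)² = 0.1225
Numerator = 0.44 − 0.1225 = 0.3175; denominator = 1 − 0.1225 = 0.8775
φ_{22} = 0.3175 / 0.8775 = 0.362

0.362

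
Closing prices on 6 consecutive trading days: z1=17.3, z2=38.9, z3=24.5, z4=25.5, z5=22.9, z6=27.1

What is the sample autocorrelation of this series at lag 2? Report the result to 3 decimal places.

0.042

Mean z̄ = (17.3 + 38.9 + 24.5 + 25.5 + 22.9 + 27.1)/6 = 26.0333
Deviations from mean: -8.7333, 12.8667, -1.5333, -0.5333, -3.1333, 1.0667
Numerator Σ_{t=1}^{4}(z_t−z̄)(z_{t+2}−z̄) = 10.7644
Denominator Σ(z_t−z̄)² = 255.4133
r_2 = 10.7644 / 255.4133 = 0.042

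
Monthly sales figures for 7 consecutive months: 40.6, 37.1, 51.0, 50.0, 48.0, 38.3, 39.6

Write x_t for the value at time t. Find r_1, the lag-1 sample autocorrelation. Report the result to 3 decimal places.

0.216

Mean x̄ = (40.6 + 37.1 + 51.0 + 50.0 + 48.0 + 38.3 + 39.6)/7 = 43.5143
Deviations from mean: -2.9143, -6.4143, 7.4857, 6.4857, 4.4857, -5.2143, -3.9143
Σ(x_t−x̄)(x_{t+1}−x̄) = (18.6931) + (-48.0155) + (48.5502) + (29.0931) + (-23.3898) + (20.4102) = 45.3412
Denominator Σ(x_t−x̄)² = 210.3686
r_1 = 45.3412 / 210.3686 = 0.216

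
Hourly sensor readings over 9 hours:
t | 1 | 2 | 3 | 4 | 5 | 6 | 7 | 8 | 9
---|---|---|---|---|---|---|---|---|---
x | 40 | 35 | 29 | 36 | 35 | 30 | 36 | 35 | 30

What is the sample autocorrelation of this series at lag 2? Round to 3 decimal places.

-0.490

Mean x̄ = (40 + 35 + 29 + 36 + 35 + 30 + 36 + 35 + 30)/9 = 34.0000
Σ(x_t−x̄)(x_{t+2}−x̄) = (-30.0000) + (2.0000) + (-5.0000) + (-8.0000) + (2.0000) + (-4.0000) + (-8.0000) = -51.0000
Denominator Σ(x_t−x̄)² = 104.0000
r_2 = -51.0000 / 104.0000 = -0.490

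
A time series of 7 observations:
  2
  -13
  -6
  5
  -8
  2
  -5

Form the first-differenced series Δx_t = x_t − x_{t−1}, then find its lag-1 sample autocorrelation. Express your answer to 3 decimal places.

First differences Δx: -15, 7, 11, -13, 10, -7
Mean of differences = -1.1667
Numerator Σ(Δx_t−Δx̄)(Δx_{t+1}−Δx̄) = -354.8611
Denominator Σ(Δx_t−Δx̄)² = 704.8333
r_1(Δx) = -354.8611 / 704.8333 = -0.503

-0.503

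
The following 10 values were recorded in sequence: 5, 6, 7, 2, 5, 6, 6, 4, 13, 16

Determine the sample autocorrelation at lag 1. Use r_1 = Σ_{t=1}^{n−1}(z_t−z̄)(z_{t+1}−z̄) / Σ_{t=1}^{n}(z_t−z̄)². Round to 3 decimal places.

Mean z̄ = (5 + 6 + 7 + 2 + 5 + 6 + 6 + 4 + 13 + 16)/10 = 7.0000
Numerator Σ_{t=1}^{9}(z_t−z̄)(z_{t+1}−z̄) = 54.0000
Denominator Σ(z_t−z̄)² = 162.0000
r_1 = 54.0000 / 162.0000 = 0.333

0.333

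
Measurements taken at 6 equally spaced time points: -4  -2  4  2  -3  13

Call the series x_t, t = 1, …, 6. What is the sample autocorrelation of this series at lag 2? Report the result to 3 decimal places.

Mean x̄ = (-4 − 2 + 4 + 2 − 3 + 13)/6 = 1.6667
Deviations from mean: -5.6667, -3.6667, 2.3333, 0.3333, -4.6667, 11.3333
Σ(x_t−x̄)(x_{t+2}−x̄) = (-13.2222) + (-1.2222) + (-10.8889) + (3.7778) = -21.5556
Denominator Σ(x_t−x̄)² = 201.3333
r_2 = -21.5556 / 201.3333 = -0.107

-0.107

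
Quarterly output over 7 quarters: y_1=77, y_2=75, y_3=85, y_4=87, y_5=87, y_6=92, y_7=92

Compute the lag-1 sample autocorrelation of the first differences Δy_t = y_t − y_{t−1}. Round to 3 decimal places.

First differences Δy: -2, 10, 2, 0, 5, 0
Mean of differences = 2.5000
Numerator Σ(Δy_t−Δȳ)(Δy_{t+1}−Δȳ) = -48.7500
Denominator Σ(Δy_t−Δȳ)² = 95.5000
r_1(Δy) = -48.7500 / 95.5000 = -0.510

-0.510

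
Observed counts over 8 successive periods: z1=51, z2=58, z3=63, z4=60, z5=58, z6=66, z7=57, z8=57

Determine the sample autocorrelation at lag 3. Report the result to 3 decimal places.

Mean z̄ = (51 + 58 + 63 + 60 + 58 + 66 + 57 + 57)/8 = 58.7500
Numerator Σ_{t=1}^{5}(z_t−z̄)(z_{t+3}−z̄) = 20.8125
Denominator Σ(z_t−z̄)² = 139.5000
r_3 = 20.8125 / 139.5000 = 0.149

0.149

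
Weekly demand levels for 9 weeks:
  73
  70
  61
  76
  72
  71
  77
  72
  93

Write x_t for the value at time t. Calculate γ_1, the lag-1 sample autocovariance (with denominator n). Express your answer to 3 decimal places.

Mean x̄ = (73 + 70 + 61 + 76 + 72 + 71 + 77 + 72 + 93)/9 = 73.8889
Σ_{t=1}^{8}(x_t−x̄)(x_{t+1}−x̄) = -23.1235
γ_1 = -23.1235 / 9 = -2.569

-2.569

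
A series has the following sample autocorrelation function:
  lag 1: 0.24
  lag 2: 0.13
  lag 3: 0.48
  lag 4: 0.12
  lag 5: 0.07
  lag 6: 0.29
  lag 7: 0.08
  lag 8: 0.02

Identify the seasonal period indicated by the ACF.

The largest autocorrelation is r_3 = 0.48, with a weaker echo at lag 6 (0.29); the remaining lags stay at or below 0.24. The elevated value at lag 1 (0.24), dropping to 0.13 at lag 2, reflects decaying short-term dependence rather than seasonality.
The dominant spike at lag 3 indicates a seasonal period of 3.

3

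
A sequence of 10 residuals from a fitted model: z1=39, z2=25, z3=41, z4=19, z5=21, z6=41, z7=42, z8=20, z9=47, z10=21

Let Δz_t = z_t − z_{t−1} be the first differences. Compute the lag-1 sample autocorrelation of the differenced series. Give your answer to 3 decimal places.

-0.575

First differences Δz: -14, 16, -22, 2, 20, 1, -22, 27, -26
Mean of differences = -2.0000
Numerator Σ(Δz_t−Δz̄)(Δz_{t+1}−Δz̄) = -1838.0000
Denominator Σ(Δz_t−Δz̄)² = 3194.0000
r_1(Δz) = -1838.0000 / 3194.0000 = -0.575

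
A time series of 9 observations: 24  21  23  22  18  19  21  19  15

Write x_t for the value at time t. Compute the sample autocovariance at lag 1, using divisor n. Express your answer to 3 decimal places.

1.476

Mean x̄ = (24 + 21 + 23 + 22 + 18 + 19 + 21 + 19 + 15)/9 = 20.2222
Σ_{t=1}^{8}(x_t−x̄)(x_{t+1}−x̄) = 13.2840
γ_1 = 13.2840 / 9 = 1.476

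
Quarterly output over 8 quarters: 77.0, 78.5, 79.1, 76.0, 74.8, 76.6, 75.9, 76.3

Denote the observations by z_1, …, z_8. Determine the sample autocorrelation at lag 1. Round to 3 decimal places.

0.361

Mean z̄ = (77.0 + 78.5 + 79.1 + 76.0 + 74.8 + 76.6 + 75.9 + 76.3)/8 = 76.7750
Deviations from mean: 0.2250, 1.7250, 2.3250, -0.7750, -1.9750, -0.1750, -0.8750, -0.4750
Numerator Σ_{t=1}^{7}(z_t−z̄)(z_{t+1}−z̄) = 5.0419
Denominator Σ(z_t−z̄)² = 13.9550
r_1 = 5.0419 / 13.9550 = 0.361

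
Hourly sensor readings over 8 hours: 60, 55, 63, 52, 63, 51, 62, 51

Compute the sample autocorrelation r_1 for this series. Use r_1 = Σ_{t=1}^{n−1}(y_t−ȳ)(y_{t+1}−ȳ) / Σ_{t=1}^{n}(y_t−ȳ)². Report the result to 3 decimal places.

-0.844

Mean ȳ = (60 + 55 + 63 + 52 + 63 + 51 + 62 + 51)/8 = 57.1250
Deviations from mean: 2.8750, -2.1250, 5.8750, -5.1250, 5.8750, -6.1250, 4.8750, -6.1250
Numerator Σ_{t=1}^{7}(y_t−ȳ)(y_{t+1}−ȳ) = -174.5156
Denominator Σ(y_t−ȳ)² = 206.8750
r_1 = -174.5156 / 206.8750 = -0.844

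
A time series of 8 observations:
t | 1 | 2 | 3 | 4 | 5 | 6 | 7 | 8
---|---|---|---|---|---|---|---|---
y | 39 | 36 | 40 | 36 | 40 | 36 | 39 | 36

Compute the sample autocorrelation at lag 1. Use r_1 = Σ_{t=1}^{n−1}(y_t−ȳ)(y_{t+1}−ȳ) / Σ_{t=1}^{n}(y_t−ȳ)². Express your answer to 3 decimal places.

-0.875

Mean ȳ = (39 + 36 + 40 + 36 + 40 + 36 + 39 + 36)/8 = 37.7500
Deviations from mean: 1.2500, -1.7500, 2.2500, -1.7500, 2.2500, -1.7500, 1.2500, -1.7500
Σ(y_t−ȳ)(y_{t+1}−ȳ) = (-2.1875) + (-3.9375) + (-3.9375) + (-3.9375) + (-3.9375) + (-2.1875) + (-2.1875) = -22.3125
Denominator Σ(y_t−ȳ)² = 25.5000
r_1 = -22.3125 / 25.5000 = -0.875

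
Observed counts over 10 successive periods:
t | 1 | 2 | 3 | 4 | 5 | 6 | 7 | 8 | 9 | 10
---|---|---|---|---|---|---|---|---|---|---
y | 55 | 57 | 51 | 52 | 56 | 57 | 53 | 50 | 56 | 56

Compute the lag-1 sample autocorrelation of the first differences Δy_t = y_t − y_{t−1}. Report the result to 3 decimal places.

First differences Δy: 2, -6, 1, 4, 1, -4, -3, 6, 0
Mean of differences = 0.1111
Numerator Σ(Δy_t−Δȳ)(Δy_{t+1}−Δȳ) = -19.9012
Denominator Σ(Δy_t−Δȳ)² = 118.8889
r_1(Δy) = -19.9012 / 118.8889 = -0.167

-0.167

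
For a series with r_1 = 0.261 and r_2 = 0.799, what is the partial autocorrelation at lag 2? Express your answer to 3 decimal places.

φ_{22} = (r_2 − r_1²) / (1 − r_1²)
r_1² = (0.261)² = 0.068121
Numerator = 0.799 − 0.0681 = 0.7309; denominator = 1 − 0.0681 = 0.9319
φ_{22} = 0.7309 / 0.9319 = 0.784

0.784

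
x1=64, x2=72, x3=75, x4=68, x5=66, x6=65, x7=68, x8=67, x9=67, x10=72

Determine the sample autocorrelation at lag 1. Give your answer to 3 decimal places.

Mean x̄ = (64 + 72 + 75 + 68 + 66 + 65 + 68 + 67 + 67 + 72)/10 = 68.4000
Numerator Σ_{t=1}^{9}(x_t−x̄)(x_{t+1}−x̄) = 13.2400
Denominator Σ(x_t−x̄)² = 110.4000
r_1 = 13.2400 / 110.4000 = 0.120

0.120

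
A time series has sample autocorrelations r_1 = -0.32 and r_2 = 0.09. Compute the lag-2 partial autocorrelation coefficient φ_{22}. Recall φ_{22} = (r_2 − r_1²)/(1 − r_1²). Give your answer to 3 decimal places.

-0.014

φ_{22} = (r_2 − r_1²) / (1 − r_1²)
r_1² = (-0.32)² = 0.1024
Numerator = 0.09 − 0.1024 = -0.0124; denominator = 1 − 0.1024 = 0.8976
φ_{22} = -0.0124 / 0.8976 = -0.014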